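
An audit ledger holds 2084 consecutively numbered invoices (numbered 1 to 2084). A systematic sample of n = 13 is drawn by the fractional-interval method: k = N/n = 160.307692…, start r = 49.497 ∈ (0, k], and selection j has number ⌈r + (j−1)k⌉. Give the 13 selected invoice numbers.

j=1: r + 0k = 49.497 → ⌈·⌉ = 50
j=2: r + 1k = 209.804692… → ⌈·⌉ = 210
j=3: r + 2k = 370.112384… → ⌈·⌉ = 371
j=4: r + 3k = 530.420076… → ⌈·⌉ = 531
j=5: r + 4k = 690.727769… → ⌈·⌉ = 691
j=6: r + 5k = 851.035461… → ⌈·⌉ = 852
j=7: r + 6k = 1011.343153… → ⌈·⌉ = 1012
j=8: r + 7k = 1171.650846… → ⌈·⌉ = 1172
j=9: r + 8k = 1331.958538… → ⌈·⌉ = 1332
j=10: r + 9k = 1492.266230… → ⌈·⌉ = 1493
j=11: r + 10k = 1652.573923… → ⌈·⌉ = 1653
j=12: r + 11k = 1812.881615… → ⌈·⌉ = 1813
j=13: r + 12k = 1973.189307… → ⌈·⌉ = 1974

50, 210, 371, 531, 691, 852, 1012, 1172, 1332, 1493, 1653, 1813, 1974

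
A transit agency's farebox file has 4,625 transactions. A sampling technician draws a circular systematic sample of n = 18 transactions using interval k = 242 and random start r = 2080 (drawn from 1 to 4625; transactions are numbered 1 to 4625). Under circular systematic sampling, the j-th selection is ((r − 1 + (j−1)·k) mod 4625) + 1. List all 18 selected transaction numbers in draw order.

Selection 1: 2080
Selection 2: 2080 + 242 = 2322
Selection 3: 2322 + 242 = 2564
Selection 4: 2564 + 242 = 2806
Selection 5: 2806 + 242 = 3048
Selection 6: 3048 + 242 = 3290
Selection 7: 3290 + 242 = 3532
Selection 8: 3532 + 242 = 3774
Selection 9: 3774 + 242 = 4016
Selection 10: 4016 + 242 = 4258
Selection 11: 4258 + 242 = 4500
Selection 12: 4500 + 242 = 4742 → 4742 − 4625 = 117
Selection 13: 117 + 242 = 359
Selection 14: 359 + 242 = 601
Selection 15: 601 + 242 = 843
Selection 16: 843 + 242 = 1085
Selection 17: 1085 + 242 = 1327
Selection 18: 1327 + 242 = 1569

2080, 2322, 2564, 2806, 3048, 3290, 3532, 3774, 4016, 4258, 4500, 117, 359, 601, 843, 1085, 1327, 1569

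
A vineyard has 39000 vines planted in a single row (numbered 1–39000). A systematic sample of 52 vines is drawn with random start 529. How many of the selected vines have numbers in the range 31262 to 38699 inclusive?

10

k = 39000/52 = 750
First selection ≥ 31262: 529 + ⌈(31262−529)/750⌉·750 = 529 + 41×750 = 31279
Last selection ≤ 38699: 529 + ⌊(38699−529)/750⌋·750 = 529 + 50×750 = 38029
Count = 50 − 41 + 1 = 10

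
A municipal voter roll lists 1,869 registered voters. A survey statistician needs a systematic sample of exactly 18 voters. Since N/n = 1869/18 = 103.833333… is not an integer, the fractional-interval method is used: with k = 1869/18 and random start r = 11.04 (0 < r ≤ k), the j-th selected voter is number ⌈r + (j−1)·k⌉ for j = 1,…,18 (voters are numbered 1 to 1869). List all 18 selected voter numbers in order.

12, 115, 219, 323, 427, 531, 635, 738, 842, 946, 1050, 1154, 1258, 1361, 1465, 1569, 1673, 1777

j=1: r + 0k = 11.04 → ⌈·⌉ = 12
j=2: r + 1k = 114.873333… → ⌈·⌉ = 115
j=3: r + 2k = 218.706666… → ⌈·⌉ = 219
j=4: r + 3k = 322.54 → ⌈·⌉ = 323
j=5: r + 4k = 426.373333… → ⌈·⌉ = 427
j=6: r + 5k = 530.206666… → ⌈·⌉ = 531
j=7: r + 6k = 634.04 → ⌈·⌉ = 635
j=8: r + 7k = 737.873333… → ⌈·⌉ = 738
j=9: r + 8k = 841.706666… → ⌈·⌉ = 842
j=10: r + 9k = 945.54 → ⌈·⌉ = 946
j=11: r + 10k = 1049.373333… → ⌈·⌉ = 1050
j=12: r + 11k = 1153.206666… → ⌈·⌉ = 1154
j=13: r + 12k = 1257.04 → ⌈·⌉ = 1258
j=14: r + 13k = 1360.873333… → ⌈·⌉ = 1361
j=15: r + 14k = 1464.706666… → ⌈·⌉ = 1465
j=16: r + 15k = 1568.54 → ⌈·⌉ = 1569
j=17: r + 16k = 1672.373333… → ⌈·⌉ = 1673
j=18: r + 17k = 1776.206666… → ⌈·⌉ = 1777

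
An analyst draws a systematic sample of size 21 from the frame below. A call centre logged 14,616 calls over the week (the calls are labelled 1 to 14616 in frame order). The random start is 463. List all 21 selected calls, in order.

k = N/n = 14616/21 = 696
call 1: 463
call 2: 463 + 696 = 1159
call 3: 1159 + 696 = 1855
call 4: 1855 + 696 = 2551
call 5: 2551 + 696 = 3247
call 6: 3247 + 696 = 3943
call 7: 3943 + 696 = 4639
call 8: 4639 + 696 = 5335
call 9: 5335 + 696 = 6031
call 10: 6031 + 696 = 6727
call 11: 6727 + 696 = 7423
call 12: 7423 + 696 = 8119
call 13: 8119 + 696 = 8815
call 14: 8815 + 696 = 9511
call 15: 9511 + 696 = 10207
call 16: 10207 + 696 = 10903
call 17: 10903 + 696 = 11599
call 18: 11599 + 696 = 12295
call 19: 12295 + 696 = 12991
call 20: 12991 + 696 = 13687
call 21: 13687 + 696 = 14383

463, 1159, 1855, 2551, 3247, 3943, 4639, 5335, 6031, 6727, 7423, 8119, 8815, 9511, 10207, 10903, 11599, 12295, 12991, 13687, 14383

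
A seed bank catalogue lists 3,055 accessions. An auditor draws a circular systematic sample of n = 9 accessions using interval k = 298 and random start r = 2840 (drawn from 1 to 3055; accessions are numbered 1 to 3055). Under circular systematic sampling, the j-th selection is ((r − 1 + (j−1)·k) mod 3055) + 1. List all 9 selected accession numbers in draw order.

2840, 83, 381, 679, 977, 1275, 1573, 1871, 2169

Selection 1: 2840
Selection 2: 2840 + 298 = 3138 → 3138 − 3055 = 83
Selection 3: 83 + 298 = 381
Selection 4: 381 + 298 = 679
Selection 5: 679 + 298 = 977
Selection 6: 977 + 298 = 1275
Selection 7: 1275 + 298 = 1573
Selection 8: 1573 + 298 = 1871
Selection 9: 1871 + 298 = 2169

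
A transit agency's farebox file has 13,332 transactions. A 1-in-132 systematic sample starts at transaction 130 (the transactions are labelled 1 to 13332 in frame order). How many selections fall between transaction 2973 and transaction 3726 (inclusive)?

k = 132
First selection ≥ 2973: 130 + ⌈(2973−130)/132⌉·132 = 130 + 22×132 = 3034
Last selection ≤ 3726: 130 + ⌊(3726−130)/132⌋·132 = 130 + 27×132 = 3694
Count = 27 − 22 + 1 = 6

6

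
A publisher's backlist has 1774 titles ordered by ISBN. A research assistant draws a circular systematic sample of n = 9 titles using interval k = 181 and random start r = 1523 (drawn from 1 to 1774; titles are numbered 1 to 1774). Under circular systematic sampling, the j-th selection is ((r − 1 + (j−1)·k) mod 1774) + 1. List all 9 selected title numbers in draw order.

Selection 1: 1523
Selection 2: 1523 + 181 = 1704
Selection 3: 1704 + 181 = 1885 → 1885 − 1774 = 111
Selection 4: 111 + 181 = 292
Selection 5: 292 + 181 = 473
Selection 6: 473 + 181 = 654
Selection 7: 654 + 181 = 835
Selection 8: 835 + 181 = 1016
Selection 9: 1016 + 181 = 1197

1523, 1704, 111, 292, 473, 654, 835, 1016, 1197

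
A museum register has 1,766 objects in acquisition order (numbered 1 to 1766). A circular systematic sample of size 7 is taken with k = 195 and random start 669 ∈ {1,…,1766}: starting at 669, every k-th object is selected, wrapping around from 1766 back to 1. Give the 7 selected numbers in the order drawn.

669, 864, 1059, 1254, 1449, 1644, 73

Selection 1: 669
Selection 2: 669 + 195 = 864
Selection 3: 864 + 195 = 1059
Selection 4: 1059 + 195 = 1254
Selection 5: 1254 + 195 = 1449
Selection 6: 1449 + 195 = 1644
Selection 7: 1644 + 195 = 1839 → 1839 − 1766 = 73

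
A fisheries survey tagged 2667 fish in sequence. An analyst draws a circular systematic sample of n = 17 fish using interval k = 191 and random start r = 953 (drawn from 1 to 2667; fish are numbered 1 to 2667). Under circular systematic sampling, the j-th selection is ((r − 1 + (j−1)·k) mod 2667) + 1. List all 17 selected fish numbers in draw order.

Selection 1: 953
Selection 2: 953 + 191 = 1144
Selection 3: 1144 + 191 = 1335
Selection 4: 1335 + 191 = 1526
Selection 5: 1526 + 191 = 1717
Selection 6: 1717 + 191 = 1908
Selection 7: 1908 + 191 = 2099
Selection 8: 2099 + 191 = 2290
Selection 9: 2290 + 191 = 2481
Selection 10: 2481 + 191 = 2672 → 2672 − 2667 = 5
Selection 11: 5 + 191 = 196
Selection 12: 196 + 191 = 387
Selection 13: 387 + 191 = 578
Selection 14: 578 + 191 = 769
Selection 15: 769 + 191 = 960
Selection 16: 960 + 191 = 1151
Selection 17: 1151 + 191 = 1342

953, 1144, 1335, 1526, 1717, 1908, 2099, 2290, 2481, 5, 196, 387, 578, 769, 960, 1151, 1342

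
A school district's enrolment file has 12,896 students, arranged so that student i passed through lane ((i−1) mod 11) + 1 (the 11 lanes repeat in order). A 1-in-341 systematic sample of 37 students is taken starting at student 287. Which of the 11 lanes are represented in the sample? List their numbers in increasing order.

1

Consecutive selections differ by k = 341, so their lane numbers differ by 341 mod 11 = 0.
gcd(341, 11) = 11, so the sample visits 11/11 = 1 distinct residues mod 11.
Start 287 is lane 1; the lanes hit are 1.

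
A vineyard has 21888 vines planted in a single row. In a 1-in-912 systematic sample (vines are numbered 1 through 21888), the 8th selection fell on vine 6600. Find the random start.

216

k = 912
r = 6600 − (8−1)×912 = 6600 − 6384 = 216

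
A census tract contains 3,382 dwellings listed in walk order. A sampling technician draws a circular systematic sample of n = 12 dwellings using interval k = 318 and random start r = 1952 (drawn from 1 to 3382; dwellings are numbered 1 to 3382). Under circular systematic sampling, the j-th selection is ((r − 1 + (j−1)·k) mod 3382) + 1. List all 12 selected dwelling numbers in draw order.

Selection 1: 1952
Selection 2: 1952 + 318 = 2270
Selection 3: 2270 + 318 = 2588
Selection 4: 2588 + 318 = 2906
Selection 5: 2906 + 318 = 3224
Selection 6: 3224 + 318 = 3542 → 3542 − 3382 = 160
Selection 7: 160 + 318 = 478
Selection 8: 478 + 318 = 796
Selection 9: 796 + 318 = 1114
Selection 10: 1114 + 318 = 1432
Selection 11: 1432 + 318 = 1750
Selection 12: 1750 + 318 = 2068

1952, 2270, 2588, 2906, 3224, 160, 478, 796, 1114, 1432, 1750, 2068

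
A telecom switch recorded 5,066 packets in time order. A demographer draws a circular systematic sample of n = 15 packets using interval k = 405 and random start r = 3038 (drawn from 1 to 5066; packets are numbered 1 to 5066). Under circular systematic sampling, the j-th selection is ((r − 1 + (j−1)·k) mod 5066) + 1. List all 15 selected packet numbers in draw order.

Selection 1: 3038
Selection 2: 3038 + 405 = 3443
Selection 3: 3443 + 405 = 3848
Selection 4: 3848 + 405 = 4253
Selection 5: 4253 + 405 = 4658
Selection 6: 4658 + 405 = 5063
Selection 7: 5063 + 405 = 5468 → 5468 − 5066 = 402
Selection 8: 402 + 405 = 807
Selection 9: 807 + 405 = 1212
Selection 10: 1212 + 405 = 1617
Selection 11: 1617 + 405 = 2022
Selection 12: 2022 + 405 = 2427
Selection 13: 2427 + 405 = 2832
Selection 14: 2832 + 405 = 3237
Selection 15: 3237 + 405 = 3642

3038, 3443, 3848, 4253, 4658, 5063, 402, 807, 1212, 1617, 2022, 2427, 2832, 3237, 3642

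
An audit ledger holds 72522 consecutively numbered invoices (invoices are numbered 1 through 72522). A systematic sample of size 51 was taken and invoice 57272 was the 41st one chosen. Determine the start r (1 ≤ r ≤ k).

392

k = 72522/51 = 1422
r = 57272 − (41−1)×1422 = 57272 − 56880 = 392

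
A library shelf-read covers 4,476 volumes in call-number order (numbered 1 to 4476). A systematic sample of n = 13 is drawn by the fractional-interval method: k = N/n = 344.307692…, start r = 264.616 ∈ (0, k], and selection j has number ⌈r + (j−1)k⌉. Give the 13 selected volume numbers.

265, 609, 954, 1298, 1642, 1987, 2331, 2675, 3020, 3364, 3708, 4053, 4397

j=1: r + 0k = 264.616 → ⌈·⌉ = 265
j=2: r + 1k = 608.923692… → ⌈·⌉ = 609
j=3: r + 2k = 953.231384… → ⌈·⌉ = 954
j=4: r + 3k = 1297.539076… → ⌈·⌉ = 1298
j=5: r + 4k = 1641.846769… → ⌈·⌉ = 1642
j=6: r + 5k = 1986.154461… → ⌈·⌉ = 1987
j=7: r + 6k = 2330.462153… → ⌈·⌉ = 2331
j=8: r + 7k = 2674.769846… → ⌈·⌉ = 2675
j=9: r + 8k = 3019.077538… → ⌈·⌉ = 3020
j=10: r + 9k = 3363.385230… → ⌈·⌉ = 3364
j=11: r + 10k = 3707.692923… → ⌈·⌉ = 3708
j=12: r + 11k = 4052.000615… → ⌈·⌉ = 4053
j=13: r + 12k = 4396.308307… → ⌈·⌉ = 4397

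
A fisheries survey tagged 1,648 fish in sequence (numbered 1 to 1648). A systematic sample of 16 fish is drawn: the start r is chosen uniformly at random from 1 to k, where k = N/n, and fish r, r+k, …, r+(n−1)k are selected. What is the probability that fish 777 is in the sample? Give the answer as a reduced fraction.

1/103

k = 1648/16 = 103.
Fish 777 is selected iff r ≡ 777 (mod 103); exactly one such r in {1,…,103}.
Inclusion probability = 1/103.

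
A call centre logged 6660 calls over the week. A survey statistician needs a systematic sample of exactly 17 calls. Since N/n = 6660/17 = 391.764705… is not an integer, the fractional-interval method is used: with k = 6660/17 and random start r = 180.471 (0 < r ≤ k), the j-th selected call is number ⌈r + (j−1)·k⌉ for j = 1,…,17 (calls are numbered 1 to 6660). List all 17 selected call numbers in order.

181, 573, 965, 1356, 1748, 2140, 2532, 2923, 3315, 3707, 4099, 4490, 4882, 5274, 5666, 6057, 6449

j=1: r + 0k = 180.471 → ⌈·⌉ = 181
j=2: r + 1k = 572.235705… → ⌈·⌉ = 573
j=3: r + 2k = 964.000411… → ⌈·⌉ = 965
j=4: r + 3k = 1355.765117… → ⌈·⌉ = 1356
j=5: r + 4k = 1747.529823… → ⌈·⌉ = 1748
j=6: r + 5k = 2139.294529… → ⌈·⌉ = 2140
j=7: r + 6k = 2531.059235… → ⌈·⌉ = 2532
j=8: r + 7k = 2922.823941… → ⌈·⌉ = 2923
j=9: r + 8k = 3314.588647… → ⌈·⌉ = 3315
j=10: r + 9k = 3706.353352… → ⌈·⌉ = 3707
j=11: r + 10k = 4098.118058… → ⌈·⌉ = 4099
j=12: r + 11k = 4489.882764… → ⌈·⌉ = 4490
j=13: r + 12k = 4881.647470… → ⌈·⌉ = 4882
j=14: r + 13k = 5273.412176… → ⌈·⌉ = 5274
j=15: r + 14k = 5665.176882… → ⌈·⌉ = 5666
j=16: r + 15k = 6056.941588… → ⌈·⌉ = 6057
j=17: r + 16k = 6448.706294… → ⌈·⌉ = 6449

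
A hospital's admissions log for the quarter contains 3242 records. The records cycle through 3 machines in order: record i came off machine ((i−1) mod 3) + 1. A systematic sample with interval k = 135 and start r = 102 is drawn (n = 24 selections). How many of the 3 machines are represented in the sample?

Consecutive selections differ by k = 135, so their machine numbers differ by 135 mod 3 = 0.
gcd(135, 3) = 3, so the sample visits 3/3 = 1 distinct residues mod 3.
Start 102 is machine 3; the machines hit are 3.

1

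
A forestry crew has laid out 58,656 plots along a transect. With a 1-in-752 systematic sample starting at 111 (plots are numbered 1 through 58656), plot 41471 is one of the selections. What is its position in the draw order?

56

k = 752
position = (41471 − 111)/752 + 1 = 41360/752 + 1 = 55 + 1 = 56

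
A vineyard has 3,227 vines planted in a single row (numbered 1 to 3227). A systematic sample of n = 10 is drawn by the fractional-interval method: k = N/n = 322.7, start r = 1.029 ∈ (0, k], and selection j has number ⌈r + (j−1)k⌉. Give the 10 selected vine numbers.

j=1: r + 0k = 1.029 → ⌈·⌉ = 2
j=2: r + 1k = 323.729 → ⌈·⌉ = 324
j=3: r + 2k = 646.429 → ⌈·⌉ = 647
j=4: r + 3k = 969.129 → ⌈·⌉ = 970
j=5: r + 4k = 1291.829 → ⌈·⌉ = 1292
j=6: r + 5k = 1614.529 → ⌈·⌉ = 1615
j=7: r + 6k = 1937.229 → ⌈·⌉ = 1938
j=8: r + 7k = 2259.929 → ⌈·⌉ = 2260
j=9: r + 8k = 2582.629 → ⌈·⌉ = 2583
j=10: r + 9k = 2905.329 → ⌈·⌉ = 2906

2, 324, 647, 970, 1292, 1615, 1938, 2260, 2583, 2906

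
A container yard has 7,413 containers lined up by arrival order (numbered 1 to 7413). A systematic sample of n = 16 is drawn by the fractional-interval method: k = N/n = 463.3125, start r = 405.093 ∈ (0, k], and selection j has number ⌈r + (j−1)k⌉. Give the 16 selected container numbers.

406, 869, 1332, 1796, 2259, 2722, 3185, 3649, 4112, 4575, 5039, 5502, 5965, 6429, 6892, 7355

j=1: r + 0k = 405.093 → ⌈·⌉ = 406
j=2: r + 1k = 868.4055 → ⌈·⌉ = 869
j=3: r + 2k = 1331.718 → ⌈·⌉ = 1332
j=4: r + 3k = 1795.0305 → ⌈·⌉ = 1796
j=5: r + 4k = 2258.343 → ⌈·⌉ = 2259
j=6: r + 5k = 2721.6555 → ⌈·⌉ = 2722
j=7: r + 6k = 3184.968 → ⌈·⌉ = 3185
j=8: r + 7k = 3648.2805 → ⌈·⌉ = 3649
j=9: r + 8k = 4111.593 → ⌈·⌉ = 4112
j=10: r + 9k = 4574.9055 → ⌈·⌉ = 4575
j=11: r + 10k = 5038.218 → ⌈·⌉ = 5039
j=12: r + 11k = 5501.5305 → ⌈·⌉ = 5502
j=13: r + 12k = 5964.843 → ⌈·⌉ = 5965
j=14: r + 13k = 6428.1555 → ⌈·⌉ = 6429
j=15: r + 14k = 6891.468 → ⌈·⌉ = 6892
j=16: r + 15k = 7354.7805 → ⌈·⌉ = 7355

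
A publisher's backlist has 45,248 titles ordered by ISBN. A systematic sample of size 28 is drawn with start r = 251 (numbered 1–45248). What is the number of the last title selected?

k = 45248/28 = 1616
28th selection = r + (28−1)·k = 251 + 27×1616 = 251 + 43632 = 43883

43883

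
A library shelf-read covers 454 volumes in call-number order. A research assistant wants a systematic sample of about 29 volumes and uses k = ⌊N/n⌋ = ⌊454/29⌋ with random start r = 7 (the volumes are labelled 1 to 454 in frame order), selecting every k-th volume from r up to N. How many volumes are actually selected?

k = ⌊454/29⌋ = 15
Achieved size = ⌊(454 − 7)/15⌋ + 1 = ⌊447/15⌋ + 1 = 29 + 1 = 30
(last selection: 7 + 29×15 = 442 ≤ 454; next would be 457 > 454)

30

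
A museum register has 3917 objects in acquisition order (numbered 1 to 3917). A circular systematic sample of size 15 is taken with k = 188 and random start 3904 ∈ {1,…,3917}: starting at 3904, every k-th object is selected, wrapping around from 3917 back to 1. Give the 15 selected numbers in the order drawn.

3904, 175, 363, 551, 739, 927, 1115, 1303, 1491, 1679, 1867, 2055, 2243, 2431, 2619

Selection 1: 3904
Selection 2: 3904 + 188 = 4092 → 4092 − 3917 = 175
Selection 3: 175 + 188 = 363
Selection 4: 363 + 188 = 551
Selection 5: 551 + 188 = 739
Selection 6: 739 + 188 = 927
Selection 7: 927 + 188 = 1115
Selection 8: 1115 + 188 = 1303
Selection 9: 1303 + 188 = 1491
Selection 10: 1491 + 188 = 1679
Selection 11: 1679 + 188 = 1867
Selection 12: 1867 + 188 = 2055
Selection 13: 2055 + 188 = 2243
Selection 14: 2243 + 188 = 2431
Selection 15: 2431 + 188 = 2619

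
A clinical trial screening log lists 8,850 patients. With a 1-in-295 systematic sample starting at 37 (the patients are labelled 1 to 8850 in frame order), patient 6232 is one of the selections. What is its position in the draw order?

22

k = 295
position = (6232 − 37)/295 + 1 = 6195/295 + 1 = 21 + 1 = 22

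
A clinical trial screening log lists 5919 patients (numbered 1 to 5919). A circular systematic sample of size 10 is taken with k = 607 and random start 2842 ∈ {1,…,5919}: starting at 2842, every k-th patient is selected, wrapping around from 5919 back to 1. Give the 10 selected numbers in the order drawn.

2842, 3449, 4056, 4663, 5270, 5877, 565, 1172, 1779, 2386

Selection 1: 2842
Selection 2: 2842 + 607 = 3449
Selection 3: 3449 + 607 = 4056
Selection 4: 4056 + 607 = 4663
Selection 5: 4663 + 607 = 5270
Selection 6: 5270 + 607 = 5877
Selection 7: 5877 + 607 = 6484 → 6484 − 5919 = 565
Selection 8: 565 + 607 = 1172
Selection 9: 1172 + 607 = 1779
Selection 10: 1779 + 607 = 2386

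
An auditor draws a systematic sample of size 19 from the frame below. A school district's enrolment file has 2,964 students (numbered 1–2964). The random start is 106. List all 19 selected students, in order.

k = N/n = 2964/19 = 156
student 1: 106
student 2: 106 + 156 = 262
student 3: 262 + 156 = 418
student 4: 418 + 156 = 574
student 5: 574 + 156 = 730
student 6: 730 + 156 = 886
student 7: 886 + 156 = 1042
student 8: 1042 + 156 = 1198
student 9: 1198 + 156 = 1354
student 10: 1354 + 156 = 1510
student 11: 1510 + 156 = 1666
student 12: 1666 + 156 = 1822
student 13: 1822 + 156 = 1978
student 14: 1978 + 156 = 2134
student 15: 2134 + 156 = 2290
student 16: 2290 + 156 = 2446
student 17: 2446 + 156 = 2602
student 18: 2602 + 156 = 2758
student 19: 2758 + 156 = 2914

106, 262, 418, 574, 730, 886, 1042, 1198, 1354, 1510, 1666, 1822, 1978, 2134, 2290, 2446, 2602, 2758, 2914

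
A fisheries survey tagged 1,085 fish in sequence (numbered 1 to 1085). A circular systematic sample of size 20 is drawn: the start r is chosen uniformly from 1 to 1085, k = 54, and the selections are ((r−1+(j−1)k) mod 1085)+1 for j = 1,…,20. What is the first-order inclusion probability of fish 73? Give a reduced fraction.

For each position j, as r ranges over 1…1085 the j-th selection hits every fish exactly once, so fish 73 is selected for exactly 20 of the 1085 starts.
Inclusion probability = 20/1085 = 4/217.

4/217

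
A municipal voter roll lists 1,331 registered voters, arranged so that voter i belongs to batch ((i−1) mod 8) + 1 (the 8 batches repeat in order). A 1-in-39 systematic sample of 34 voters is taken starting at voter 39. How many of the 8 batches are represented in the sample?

8

Consecutive selections differ by k = 39, so their batch numbers differ by 39 mod 8 = 7.
gcd(39, 8) = 1, so the sample visits 8/1 = 8 distinct residues mod 8.
Start 39 is batch 7; the batches hit are 1, 2, 3, 4, 5, 6, 7, 8.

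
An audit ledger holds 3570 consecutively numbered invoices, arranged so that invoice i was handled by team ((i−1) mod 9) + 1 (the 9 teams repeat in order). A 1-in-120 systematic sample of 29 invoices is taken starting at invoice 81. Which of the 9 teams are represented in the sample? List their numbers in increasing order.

3, 6, 9

Consecutive selections differ by k = 120, so their team numbers differ by 120 mod 9 = 3.
gcd(120, 9) = 3, so the sample visits 9/3 = 3 distinct residues mod 9.
Start 81 is team 9; the teams hit are 3, 6, 9.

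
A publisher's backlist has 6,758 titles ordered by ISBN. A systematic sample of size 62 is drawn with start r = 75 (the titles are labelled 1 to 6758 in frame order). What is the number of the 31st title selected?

k = 6758/62 = 109
31st selection = r + (31−1)·k = 75 + 30×109 = 75 + 3270 = 3345

3345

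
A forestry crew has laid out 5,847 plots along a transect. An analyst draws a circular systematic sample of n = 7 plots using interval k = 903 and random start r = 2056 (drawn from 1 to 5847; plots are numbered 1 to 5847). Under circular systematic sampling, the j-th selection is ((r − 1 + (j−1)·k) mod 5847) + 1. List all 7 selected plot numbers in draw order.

Selection 1: 2056
Selection 2: 2056 + 903 = 2959
Selection 3: 2959 + 903 = 3862
Selection 4: 3862 + 903 = 4765
Selection 5: 4765 + 903 = 5668
Selection 6: 5668 + 903 = 6571 → 6571 − 5847 = 724
Selection 7: 724 + 903 = 1627

2056, 2959, 3862, 4765, 5668, 724, 1627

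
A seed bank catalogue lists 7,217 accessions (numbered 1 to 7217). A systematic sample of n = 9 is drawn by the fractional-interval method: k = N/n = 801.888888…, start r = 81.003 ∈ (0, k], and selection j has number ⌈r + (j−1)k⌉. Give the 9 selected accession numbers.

82, 883, 1685, 2487, 3289, 4091, 4893, 5695, 6497

j=1: r + 0k = 81.003 → ⌈·⌉ = 82
j=2: r + 1k = 882.891888… → ⌈·⌉ = 883
j=3: r + 2k = 1684.780777… → ⌈·⌉ = 1685
j=4: r + 3k = 2486.669666… → ⌈·⌉ = 2487
j=5: r + 4k = 3288.558555… → ⌈·⌉ = 3289
j=6: r + 5k = 4090.447444… → ⌈·⌉ = 4091
j=7: r + 6k = 4892.336333… → ⌈·⌉ = 4893
j=8: r + 7k = 5694.225222… → ⌈·⌉ = 5695
j=9: r + 8k = 6496.114111… → ⌈·⌉ = 6497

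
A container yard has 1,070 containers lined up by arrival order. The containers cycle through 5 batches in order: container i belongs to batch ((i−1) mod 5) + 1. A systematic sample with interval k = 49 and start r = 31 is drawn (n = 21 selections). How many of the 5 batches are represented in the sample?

5

Consecutive selections differ by k = 49, so their batch numbers differ by 49 mod 5 = 4.
gcd(49, 5) = 1, so the sample visits 5/1 = 5 distinct residues mod 5.
Start 31 is batch 1; the batches hit are 1, 2, 3, 4, 5.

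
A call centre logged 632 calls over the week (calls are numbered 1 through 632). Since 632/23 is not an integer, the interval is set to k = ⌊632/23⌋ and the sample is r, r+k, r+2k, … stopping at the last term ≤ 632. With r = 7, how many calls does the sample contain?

k = ⌊632/23⌋ = 27
Achieved size = ⌊(632 − 7)/27⌋ + 1 = ⌊625/27⌋ + 1 = 23 + 1 = 24
(last selection: 7 + 23×27 = 628 ≤ 632; next would be 655 > 632)

24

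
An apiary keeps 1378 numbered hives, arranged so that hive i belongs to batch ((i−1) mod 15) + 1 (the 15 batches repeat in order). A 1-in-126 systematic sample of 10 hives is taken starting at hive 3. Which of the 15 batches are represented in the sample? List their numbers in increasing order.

Consecutive selections differ by k = 126, so their batch numbers differ by 126 mod 15 = 6.
gcd(126, 15) = 3, so the sample visits 15/3 = 5 distinct residues mod 15.
Start 3 is batch 3; the batches hit are 3, 6, 9, 12, 15.

3, 6, 9, 12, 15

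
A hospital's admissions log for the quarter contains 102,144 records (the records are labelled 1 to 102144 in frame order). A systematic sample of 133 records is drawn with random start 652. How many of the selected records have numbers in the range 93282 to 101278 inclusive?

k = 102144/133 = 768
First selection ≥ 93282: 652 + ⌈(93282−652)/768⌉·768 = 652 + 121×768 = 93580
Last selection ≤ 101278: 652 + ⌊(101278−652)/768⌋·768 = 652 + 131×768 = 101260
Count = 131 − 121 + 1 = 11

11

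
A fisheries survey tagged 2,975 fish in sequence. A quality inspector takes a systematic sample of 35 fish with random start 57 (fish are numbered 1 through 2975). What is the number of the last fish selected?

k = 2975/35 = 85
35th selection = r + (35−1)·k = 57 + 34×85 = 57 + 2890 = 2947

2947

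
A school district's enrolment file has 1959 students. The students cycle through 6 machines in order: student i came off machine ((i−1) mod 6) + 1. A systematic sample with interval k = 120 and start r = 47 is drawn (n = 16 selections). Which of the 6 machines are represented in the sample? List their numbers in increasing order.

5

Consecutive selections differ by k = 120, so their machine numbers differ by 120 mod 6 = 0.
gcd(120, 6) = 6, so the sample visits 6/6 = 1 distinct residues mod 6.
Start 47 is machine 5; the machines hit are 5.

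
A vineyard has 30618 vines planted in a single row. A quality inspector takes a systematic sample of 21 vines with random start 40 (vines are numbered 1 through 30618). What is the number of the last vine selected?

29200

k = 30618/21 = 1458
21st selection = r + (21−1)·k = 40 + 20×1458 = 40 + 29160 = 29200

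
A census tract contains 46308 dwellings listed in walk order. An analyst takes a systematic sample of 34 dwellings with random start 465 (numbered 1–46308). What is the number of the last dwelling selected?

45411

k = 46308/34 = 1362
34th selection = r + (34−1)·k = 465 + 33×1362 = 465 + 44946 = 45411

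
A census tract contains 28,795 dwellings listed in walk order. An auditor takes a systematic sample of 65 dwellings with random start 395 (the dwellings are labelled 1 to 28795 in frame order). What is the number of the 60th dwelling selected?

26532

k = 28795/65 = 443
60th selection = r + (60−1)·k = 395 + 59×443 = 395 + 26137 = 26532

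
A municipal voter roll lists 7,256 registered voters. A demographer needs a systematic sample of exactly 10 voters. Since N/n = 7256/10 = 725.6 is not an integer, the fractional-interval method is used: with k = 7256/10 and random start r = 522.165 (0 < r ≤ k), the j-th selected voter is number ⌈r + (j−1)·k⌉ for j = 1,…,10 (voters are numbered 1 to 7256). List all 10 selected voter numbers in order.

523, 1248, 1974, 2699, 3425, 4151, 4876, 5602, 6327, 7053

j=1: r + 0k = 522.165 → ⌈·⌉ = 523
j=2: r + 1k = 1247.765 → ⌈·⌉ = 1248
j=3: r + 2k = 1973.365 → ⌈·⌉ = 1974
j=4: r + 3k = 2698.965 → ⌈·⌉ = 2699
j=5: r + 4k = 3424.565 → ⌈·⌉ = 3425
j=6: r + 5k = 4150.165 → ⌈·⌉ = 4151
j=7: r + 6k = 4875.765 → ⌈·⌉ = 4876
j=8: r + 7k = 5601.365 → ⌈·⌉ = 5602
j=9: r + 8k = 6326.965 → ⌈·⌉ = 6327
j=10: r + 9k = 7052.565 → ⌈·⌉ = 7053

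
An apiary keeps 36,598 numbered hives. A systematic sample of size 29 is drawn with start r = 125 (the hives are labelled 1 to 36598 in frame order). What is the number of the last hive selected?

k = 36598/29 = 1262
29th selection = r + (29−1)·k = 125 + 28×1262 = 125 + 35336 = 35461

35461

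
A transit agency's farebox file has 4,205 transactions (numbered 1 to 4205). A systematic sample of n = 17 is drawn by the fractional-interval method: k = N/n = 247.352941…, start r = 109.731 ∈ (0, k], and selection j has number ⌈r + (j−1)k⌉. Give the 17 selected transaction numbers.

j=1: r + 0k = 109.731 → ⌈·⌉ = 110
j=2: r + 1k = 357.083941… → ⌈·⌉ = 358
j=3: r + 2k = 604.436882… → ⌈·⌉ = 605
j=4: r + 3k = 851.789823… → ⌈·⌉ = 852
j=5: r + 4k = 1099.142764… → ⌈·⌉ = 1100
j=6: r + 5k = 1346.495705… → ⌈·⌉ = 1347
j=7: r + 6k = 1593.848647… → ⌈·⌉ = 1594
j=8: r + 7k = 1841.201588… → ⌈·⌉ = 1842
j=9: r + 8k = 2088.554529… → ⌈·⌉ = 2089
j=10: r + 9k = 2335.907470… → ⌈·⌉ = 2336
j=11: r + 10k = 2583.260411… → ⌈·⌉ = 2584
j=12: r + 11k = 2830.613352… → ⌈·⌉ = 2831
j=13: r + 12k = 3077.966294… → ⌈·⌉ = 3078
j=14: r + 13k = 3325.319235… → ⌈·⌉ = 3326
j=15: r + 14k = 3572.672176… → ⌈·⌉ = 3573
j=16: r + 15k = 3820.025117… → ⌈·⌉ = 3821
j=17: r + 16k = 4067.378058… → ⌈·⌉ = 4068

110, 358, 605, 852, 1100, 1347, 1594, 1842, 2089, 2336, 2584, 2831, 3078, 3326, 3573, 3821, 4068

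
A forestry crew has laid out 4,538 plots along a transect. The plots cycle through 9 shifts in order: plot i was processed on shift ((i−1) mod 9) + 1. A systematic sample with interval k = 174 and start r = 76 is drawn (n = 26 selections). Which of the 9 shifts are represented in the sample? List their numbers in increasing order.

1, 4, 7

Consecutive selections differ by k = 174, so their shift numbers differ by 174 mod 9 = 3.
gcd(174, 9) = 3, so the sample visits 9/3 = 3 distinct residues mod 9.
Start 76 is shift 4; the shifts hit are 1, 4, 7.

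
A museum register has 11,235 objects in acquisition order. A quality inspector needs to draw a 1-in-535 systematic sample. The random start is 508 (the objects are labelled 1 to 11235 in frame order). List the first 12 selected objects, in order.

object 1: 508
object 2: 508 + 535 = 1043
object 3: 1043 + 535 = 1578
object 4: 1578 + 535 = 2113
object 5: 2113 + 535 = 2648
object 6: 2648 + 535 = 3183
object 7: 3183 + 535 = 3718
object 8: 3718 + 535 = 4253
object 9: 4253 + 535 = 4788
object 10: 4788 + 535 = 5323
object 11: 5323 + 535 = 5858
object 12: 5858 + 535 = 6393

508, 1043, 1578, 2113, 2648, 3183, 3718, 4253, 4788, 5323, 5858, 6393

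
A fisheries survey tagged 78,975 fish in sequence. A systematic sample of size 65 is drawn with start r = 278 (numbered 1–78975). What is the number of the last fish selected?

78038

k = 78975/65 = 1215
65th selection = r + (65−1)·k = 278 + 64×1215 = 278 + 77760 = 78038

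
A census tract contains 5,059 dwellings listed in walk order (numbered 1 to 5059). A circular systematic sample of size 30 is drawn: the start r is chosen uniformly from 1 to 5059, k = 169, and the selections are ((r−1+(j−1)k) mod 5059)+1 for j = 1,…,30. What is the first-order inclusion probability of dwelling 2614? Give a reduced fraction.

For each position j, as r ranges over 1…5059 the j-th selection hits every dwelling exactly once, so dwelling 2614 is selected for exactly 30 of the 5059 starts.
Inclusion probability = 30/5059.

30/5059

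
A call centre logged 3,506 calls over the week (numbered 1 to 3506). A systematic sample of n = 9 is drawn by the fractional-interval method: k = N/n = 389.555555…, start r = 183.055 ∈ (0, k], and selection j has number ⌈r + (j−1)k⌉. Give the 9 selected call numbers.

184, 573, 963, 1352, 1742, 2131, 2521, 2910, 3300

j=1: r + 0k = 183.055 → ⌈·⌉ = 184
j=2: r + 1k = 572.610555… → ⌈·⌉ = 573
j=3: r + 2k = 962.166111… → ⌈·⌉ = 963
j=4: r + 3k = 1351.721666… → ⌈·⌉ = 1352
j=5: r + 4k = 1741.277222… → ⌈·⌉ = 1742
j=6: r + 5k = 2130.832777… → ⌈·⌉ = 2131
j=7: r + 6k = 2520.388333… → ⌈·⌉ = 2521
j=8: r + 7k = 2909.943888… → ⌈·⌉ = 2910
j=9: r + 8k = 3299.499444… → ⌈·⌉ = 3300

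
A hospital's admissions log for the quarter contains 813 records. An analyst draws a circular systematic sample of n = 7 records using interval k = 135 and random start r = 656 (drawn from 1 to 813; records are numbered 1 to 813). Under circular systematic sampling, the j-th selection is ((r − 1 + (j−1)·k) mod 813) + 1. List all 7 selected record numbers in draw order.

Selection 1: 656
Selection 2: 656 + 135 = 791
Selection 3: 791 + 135 = 926 → 926 − 813 = 113
Selection 4: 113 + 135 = 248
Selection 5: 248 + 135 = 383
Selection 6: 383 + 135 = 518
Selection 7: 518 + 135 = 653

656, 791, 113, 248, 383, 518, 653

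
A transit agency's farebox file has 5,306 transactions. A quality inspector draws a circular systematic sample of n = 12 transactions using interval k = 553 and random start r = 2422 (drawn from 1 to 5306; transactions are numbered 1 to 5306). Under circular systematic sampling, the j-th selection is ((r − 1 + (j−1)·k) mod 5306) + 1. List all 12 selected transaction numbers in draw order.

2422, 2975, 3528, 4081, 4634, 5187, 434, 987, 1540, 2093, 2646, 3199

Selection 1: 2422
Selection 2: 2422 + 553 = 2975
Selection 3: 2975 + 553 = 3528
Selection 4: 3528 + 553 = 4081
Selection 5: 4081 + 553 = 4634
Selection 6: 4634 + 553 = 5187
Selection 7: 5187 + 553 = 5740 → 5740 − 5306 = 434
Selection 8: 434 + 553 = 987
Selection 9: 987 + 553 = 1540
Selection 10: 1540 + 553 = 2093
Selection 11: 2093 + 553 = 2646
Selection 12: 2646 + 553 = 3199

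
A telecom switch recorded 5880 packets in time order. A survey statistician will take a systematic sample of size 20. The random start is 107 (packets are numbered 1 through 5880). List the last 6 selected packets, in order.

4223, 4517, 4811, 5105, 5399, 5693

k = N/n = 5880/20 = 294
15th selection = 107 + 14×294 = 4223
16th: 4223 + 294 = 4517
17th: 4517 + 294 = 4811
18th: 4811 + 294 = 5105
19th: 5105 + 294 = 5399
20th: 5399 + 294 = 5693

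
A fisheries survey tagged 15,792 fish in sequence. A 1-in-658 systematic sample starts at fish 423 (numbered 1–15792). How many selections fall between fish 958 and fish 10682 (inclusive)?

15

k = 658
First selection ≥ 958: 423 + ⌈(958−423)/658⌉·658 = 423 + 1×658 = 1081
Last selection ≤ 10682: 423 + ⌊(10682−423)/658⌋·658 = 423 + 15×658 = 10293
Count = 15 − 1 + 1 = 15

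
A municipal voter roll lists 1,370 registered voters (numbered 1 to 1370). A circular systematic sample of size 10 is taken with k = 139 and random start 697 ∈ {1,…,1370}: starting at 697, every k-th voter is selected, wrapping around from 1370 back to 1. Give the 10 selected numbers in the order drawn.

Selection 1: 697
Selection 2: 697 + 139 = 836
Selection 3: 836 + 139 = 975
Selection 4: 975 + 139 = 1114
Selection 5: 1114 + 139 = 1253
Selection 6: 1253 + 139 = 1392 → 1392 − 1370 = 22
Selection 7: 22 + 139 = 161
Selection 8: 161 + 139 = 300
Selection 9: 300 + 139 = 439
Selection 10: 439 + 139 = 578

697, 836, 975, 1114, 1253, 22, 161, 300, 439, 578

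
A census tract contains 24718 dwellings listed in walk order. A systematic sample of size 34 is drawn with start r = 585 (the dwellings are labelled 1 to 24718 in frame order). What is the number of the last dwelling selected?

k = 24718/34 = 727
34th selection = r + (34−1)·k = 585 + 33×727 = 585 + 23991 = 24576

24576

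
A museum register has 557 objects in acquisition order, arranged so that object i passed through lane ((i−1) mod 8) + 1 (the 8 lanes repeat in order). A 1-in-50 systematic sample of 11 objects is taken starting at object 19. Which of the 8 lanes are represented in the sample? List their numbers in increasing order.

Consecutive selections differ by k = 50, so their lane numbers differ by 50 mod 8 = 2.
gcd(50, 8) = 2, so the sample visits 8/2 = 4 distinct residues mod 8.
Start 19 is lane 3; the lanes hit are 1, 3, 5, 7.

1, 3, 5, 7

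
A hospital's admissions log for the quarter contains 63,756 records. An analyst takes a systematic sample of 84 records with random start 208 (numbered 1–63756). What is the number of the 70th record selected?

k = 63756/84 = 759
70th selection = r + (70−1)·k = 208 + 69×759 = 208 + 52371 = 52579

52579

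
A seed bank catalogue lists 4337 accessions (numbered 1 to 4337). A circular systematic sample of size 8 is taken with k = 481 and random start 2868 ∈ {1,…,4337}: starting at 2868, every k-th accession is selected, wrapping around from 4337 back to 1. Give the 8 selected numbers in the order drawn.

Selection 1: 2868
Selection 2: 2868 + 481 = 3349
Selection 3: 3349 + 481 = 3830
Selection 4: 3830 + 481 = 4311
Selection 5: 4311 + 481 = 4792 → 4792 − 4337 = 455
Selection 6: 455 + 481 = 936
Selection 7: 936 + 481 = 1417
Selection 8: 1417 + 481 = 1898

2868, 3349, 3830, 4311, 455, 936, 1417, 1898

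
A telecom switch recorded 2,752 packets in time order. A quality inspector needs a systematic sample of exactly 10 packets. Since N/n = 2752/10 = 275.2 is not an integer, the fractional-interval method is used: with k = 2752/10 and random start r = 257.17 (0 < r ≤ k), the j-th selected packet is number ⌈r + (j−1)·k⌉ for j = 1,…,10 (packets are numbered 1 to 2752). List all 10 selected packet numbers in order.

258, 533, 808, 1083, 1358, 1634, 1909, 2184, 2459, 2734

j=1: r + 0k = 257.17 → ⌈·⌉ = 258
j=2: r + 1k = 532.37 → ⌈·⌉ = 533
j=3: r + 2k = 807.57 → ⌈·⌉ = 808
j=4: r + 3k = 1082.77 → ⌈·⌉ = 1083
j=5: r + 4k = 1357.97 → ⌈·⌉ = 1358
j=6: r + 5k = 1633.17 → ⌈·⌉ = 1634
j=7: r + 6k = 1908.37 → ⌈·⌉ = 1909
j=8: r + 7k = 2183.57 → ⌈·⌉ = 2184
j=9: r + 8k = 2458.77 → ⌈·⌉ = 2459
j=10: r + 9k = 2733.97 → ⌈·⌉ = 2734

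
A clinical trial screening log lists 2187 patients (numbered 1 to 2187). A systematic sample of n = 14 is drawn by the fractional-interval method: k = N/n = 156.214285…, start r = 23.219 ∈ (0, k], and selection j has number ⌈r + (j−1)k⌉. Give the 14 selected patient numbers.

j=1: r + 0k = 23.219 → ⌈·⌉ = 24
j=2: r + 1k = 179.433285… → ⌈·⌉ = 180
j=3: r + 2k = 335.647571… → ⌈·⌉ = 336
j=4: r + 3k = 491.861857… → ⌈·⌉ = 492
j=5: r + 4k = 648.076142… → ⌈·⌉ = 649
j=6: r + 5k = 804.290428… → ⌈·⌉ = 805
j=7: r + 6k = 960.504714… → ⌈·⌉ = 961
j=8: r + 7k = 1116.719 → ⌈·⌉ = 1117
j=9: r + 8k = 1272.933285… → ⌈·⌉ = 1273
j=10: r + 9k = 1429.147571… → ⌈·⌉ = 1430
j=11: r + 10k = 1585.361857… → ⌈·⌉ = 1586
j=12: r + 11k = 1741.576142… → ⌈·⌉ = 1742
j=13: r + 12k = 1897.790428… → ⌈·⌉ = 1898
j=14: r + 13k = 2054.004714… → ⌈·⌉ = 2055

24, 180, 336, 492, 649, 805, 961, 1117, 1273, 1430, 1586, 1742, 1898, 2055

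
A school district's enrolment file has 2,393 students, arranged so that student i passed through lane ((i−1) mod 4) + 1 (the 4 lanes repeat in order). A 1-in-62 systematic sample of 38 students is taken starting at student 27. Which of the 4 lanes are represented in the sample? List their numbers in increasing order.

1, 3

Consecutive selections differ by k = 62, so their lane numbers differ by 62 mod 4 = 2.
gcd(62, 4) = 2, so the sample visits 4/2 = 2 distinct residues mod 4.
Start 27 is lane 3; the lanes hit are 1, 3.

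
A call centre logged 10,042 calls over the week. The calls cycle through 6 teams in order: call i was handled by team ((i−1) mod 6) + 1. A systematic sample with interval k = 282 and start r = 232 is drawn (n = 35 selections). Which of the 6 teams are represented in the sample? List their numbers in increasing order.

4

Consecutive selections differ by k = 282, so their team numbers differ by 282 mod 6 = 0.
gcd(282, 6) = 6, so the sample visits 6/6 = 1 distinct residues mod 6.
Start 232 is team 4; the teams hit are 4.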